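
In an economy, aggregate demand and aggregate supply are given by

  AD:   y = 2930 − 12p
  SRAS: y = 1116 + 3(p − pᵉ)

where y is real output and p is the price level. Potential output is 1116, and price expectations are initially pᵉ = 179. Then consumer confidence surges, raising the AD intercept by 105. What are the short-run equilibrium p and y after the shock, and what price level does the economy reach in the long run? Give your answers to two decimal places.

AD shifts right: new AD is y = 3035 − 12p. With pᵉ = 179, SRAS is y = 579 + 3p.
Short run: 3035 − 12p = 579 + 3p gives 2456 = 15p, so p = 163.73 and y = 3035 − 12p = 1070.20.
y = 1070.20 is below potential 1116; expectations adjust and SRAS shifts right until y = 1116.
Long run: on the new AD curve, 1116 = 3035 − 12p gives p = 159.92.

Short run: p = 163.73, y = 1070.20. Long run: p = 159.92.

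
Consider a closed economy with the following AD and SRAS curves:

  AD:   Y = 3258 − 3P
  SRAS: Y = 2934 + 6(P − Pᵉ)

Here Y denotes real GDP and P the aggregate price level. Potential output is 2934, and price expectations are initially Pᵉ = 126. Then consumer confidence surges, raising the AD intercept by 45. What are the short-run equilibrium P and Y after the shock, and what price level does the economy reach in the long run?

Short run: P = 125, Y = 2928. Long run: P = 123.

AD shifts right: new AD is Y = 3303 − 3P. With Pᵉ = 126, SRAS is Y = 2178 + 6P.
Short run: 3303 − 3P = 2178 + 6P gives 1125 = 9P, so P = 125 and Y = 3303 − 3·125 = 2928.
Y = 2928 is below potential 2934; expectations adjust and SRAS shifts right until Y = 2934.
Long run: on the new AD curve, 2934 = 3303 − 3P gives P = 123.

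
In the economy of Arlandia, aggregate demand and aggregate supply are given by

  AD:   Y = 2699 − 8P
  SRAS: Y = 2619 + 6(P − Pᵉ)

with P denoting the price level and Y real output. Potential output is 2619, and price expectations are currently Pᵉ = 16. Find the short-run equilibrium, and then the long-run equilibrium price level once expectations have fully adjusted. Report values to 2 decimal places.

Short run: P = 12.57, Y = 2598.43. Long run: P = 10.00.

Short run: with Pᵉ = 16, SRAS is Y = 2523 + 6P. Setting AD = SRAS gives 176 = 14P, so P = 12.57 and Y = 2699 − 8P = 2598.43.
Output 2598.43 is below potential 2619, so over time expected prices fall and SRAS shifts right until Y returns to 2619.
Long run: Y = 2619 on the AD curve gives 2619 = 2699 − 8P, so P = 10.00.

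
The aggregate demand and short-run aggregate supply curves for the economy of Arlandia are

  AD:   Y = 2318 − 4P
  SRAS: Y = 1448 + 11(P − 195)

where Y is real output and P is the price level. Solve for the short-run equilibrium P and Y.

Write SRAS as Y = 1448 + 11P − 2145 = 11P − 697.
Set AD = SRAS: 2318 − 4P = 11P − 697, so 3015 = 15P and P = 201.
Then Y = 2318 − 4·201 = 1514.

P = 201, Y = 1514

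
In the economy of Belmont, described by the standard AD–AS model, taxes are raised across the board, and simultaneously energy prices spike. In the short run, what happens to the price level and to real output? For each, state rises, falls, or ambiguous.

Price level: ambiguous; output: falls

The first event is a negative demand shock: AD shifts left, which by itself pushes P down and Y down.
The second is an adverse supply shock: SRAS shifts left, which by itself pushes P up and Y down.
The two shocks push P in opposite directions, so the effect on P is ambiguous. Both shocks push Y down, so Y falls.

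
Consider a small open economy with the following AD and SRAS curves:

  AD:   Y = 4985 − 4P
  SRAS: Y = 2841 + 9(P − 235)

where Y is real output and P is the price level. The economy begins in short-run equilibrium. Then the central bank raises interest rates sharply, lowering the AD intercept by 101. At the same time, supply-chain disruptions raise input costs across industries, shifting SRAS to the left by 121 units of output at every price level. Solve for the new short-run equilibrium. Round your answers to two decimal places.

P = 329.15, Y = 3567.38

After both shocks: AD is Y = 4884 − 4P and SRAS is Y = 605 + 9P.
Setting them equal: 4279 = 13P, so P = 329.15.
Substituting into AD, Y = 3567.38.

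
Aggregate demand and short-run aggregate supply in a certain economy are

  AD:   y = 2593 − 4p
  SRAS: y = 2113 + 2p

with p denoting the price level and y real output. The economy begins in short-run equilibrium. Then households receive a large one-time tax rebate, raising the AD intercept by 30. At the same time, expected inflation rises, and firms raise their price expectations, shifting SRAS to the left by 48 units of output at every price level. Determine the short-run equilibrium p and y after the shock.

p = 93, y = 2251

After both shocks: AD is y = 2623 − 4p and SRAS is y = 2065 + 2p.
Setting them equal: 558 = 6p, so p = 93.
y = 2623 − 4·93 = 2251.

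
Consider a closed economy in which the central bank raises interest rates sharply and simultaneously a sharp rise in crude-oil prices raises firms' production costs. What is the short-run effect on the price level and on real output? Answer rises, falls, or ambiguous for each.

The first event is a negative demand shock: AD shifts left, which by itself pushes P down and Y down.
The second is an adverse supply shock: SRAS shifts left, which by itself pushes P up and Y down.
The two shocks push P in opposite directions, so the effect on P is ambiguous. Both shocks push Y down, so Y falls.

Price level: ambiguous; output: falls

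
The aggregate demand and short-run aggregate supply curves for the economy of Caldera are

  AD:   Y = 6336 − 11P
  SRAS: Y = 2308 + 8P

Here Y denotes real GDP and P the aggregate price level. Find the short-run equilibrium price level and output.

P = 212, Y = 4004

Set AD = SRAS: 6336 − 11P = 2308 + 8P, so 4028 = 19P and P = 212.
Then Y = 6336 − 11·212 = 4004.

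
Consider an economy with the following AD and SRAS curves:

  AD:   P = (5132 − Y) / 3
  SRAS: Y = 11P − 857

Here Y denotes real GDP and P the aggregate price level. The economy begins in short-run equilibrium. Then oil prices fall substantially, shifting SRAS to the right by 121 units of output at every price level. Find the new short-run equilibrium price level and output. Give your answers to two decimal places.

This is a positive supply shock: SRAS shifts right.
New SRAS: Y = 11P − 736.
Set AD = SRAS: 5132 − 3P = 11P − 736, so 5868 = 14P and P = 419.14.
Substituting into AD, Y = 3874.57.

P = 419.14, Y = 3874.57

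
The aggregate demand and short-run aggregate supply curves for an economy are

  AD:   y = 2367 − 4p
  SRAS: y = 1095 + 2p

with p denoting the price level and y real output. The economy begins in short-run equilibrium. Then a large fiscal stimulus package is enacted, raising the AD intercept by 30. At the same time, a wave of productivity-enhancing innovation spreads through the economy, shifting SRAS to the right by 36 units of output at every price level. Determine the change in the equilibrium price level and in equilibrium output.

After both shocks: AD is y = 2397 − 4p and SRAS is y = 1131 + 2p.
Setting them equal: 1266 = 6p, so p = 211.
y = 2397 − 4·211 = 1553.
Initially p = 212, y = 1519, so Δp = -1 and Δy = +34.

Δp = -1, Δy = +34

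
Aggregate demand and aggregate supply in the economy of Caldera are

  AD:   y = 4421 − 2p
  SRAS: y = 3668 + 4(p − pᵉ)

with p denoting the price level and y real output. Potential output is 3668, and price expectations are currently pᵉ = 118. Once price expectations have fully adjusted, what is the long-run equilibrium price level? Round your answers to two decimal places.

Long-run p = 376.50

Short run: with pᵉ = 118, SRAS is y = 3196 + 4p. Setting AD = SRAS gives 1225 = 6p, so p = 204.17 and y = 4421 − 2p = 4012.67.
Output 4012.67 is above potential 3668, so over time expected prices rise and SRAS shifts left until y returns to 3668.
Long run: y = 3668 on the AD curve gives 3668 = 4421 − 2p, so p = 376.50.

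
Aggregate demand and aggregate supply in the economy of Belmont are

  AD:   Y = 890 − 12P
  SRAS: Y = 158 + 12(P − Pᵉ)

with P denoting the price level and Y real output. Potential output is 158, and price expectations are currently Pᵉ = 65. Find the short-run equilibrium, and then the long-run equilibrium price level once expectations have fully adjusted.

Short run: with Pᵉ = 65, SRAS is Y = 12P − 622. Setting AD = SRAS gives 1512 = 24P, so P = 63 and Y = 890 − 12·63 = 134.
Output 134 is below potential 158, so over time expected prices fall and SRAS shifts right until Y returns to 158.
Long run: Y = 158 on the AD curve gives 158 = 890 − 12P, so P = 61.

Short run: P = 63, Y = 134. Long run: P = 61.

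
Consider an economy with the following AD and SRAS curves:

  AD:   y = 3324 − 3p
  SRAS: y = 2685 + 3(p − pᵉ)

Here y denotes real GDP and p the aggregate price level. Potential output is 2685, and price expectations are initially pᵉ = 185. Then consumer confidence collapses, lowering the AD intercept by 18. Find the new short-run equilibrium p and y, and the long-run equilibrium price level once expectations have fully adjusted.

AD shifts left: new AD is y = 3306 − 3p. With pᵉ = 185, SRAS is y = 2130 + 3p.
Short run: 3306 − 3p = 2130 + 3p gives 1176 = 6p, so p = 196 and y = 3306 − 3·196 = 2718.
y = 2718 is above potential 2685; expectations adjust and SRAS shifts left until y = 2685.
Long run: on the new AD curve, 2685 = 3306 − 3p gives p = 207.

Short run: p = 196, y = 2718. Long run: p = 207.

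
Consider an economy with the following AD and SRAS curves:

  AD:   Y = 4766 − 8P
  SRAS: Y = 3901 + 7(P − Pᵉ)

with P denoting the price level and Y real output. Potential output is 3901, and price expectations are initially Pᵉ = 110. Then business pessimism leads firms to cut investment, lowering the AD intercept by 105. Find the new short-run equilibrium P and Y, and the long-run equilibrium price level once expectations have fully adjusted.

AD shifts left: new AD is Y = 4661 − 8P. With Pᵉ = 110, SRAS is Y = 3131 + 7P.
Short run: 4661 − 8P = 3131 + 7P gives 1530 = 15P, so P = 102 and Y = 4661 − 8·102 = 3845.
Y = 3845 is below potential 3901; expectations adjust and SRAS shifts right until Y = 3901.
Long run: on the new AD curve, 3901 = 4661 − 8P gives P = 95.

Short run: P = 102, Y = 3845. Long run: P = 95.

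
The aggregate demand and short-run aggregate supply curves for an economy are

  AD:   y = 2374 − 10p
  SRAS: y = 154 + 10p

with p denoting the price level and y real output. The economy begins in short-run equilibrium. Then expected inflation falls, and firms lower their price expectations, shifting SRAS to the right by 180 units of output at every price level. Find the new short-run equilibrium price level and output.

This is a positive supply shock: SRAS shifts right.
New SRAS: y = 334 + 10p.
Set AD = SRAS: 2374 − 10p = 334 + 10p, so 2040 = 20p and p = 102.
y = 2374 − 10·102 = 1354.

p = 102, y = 1354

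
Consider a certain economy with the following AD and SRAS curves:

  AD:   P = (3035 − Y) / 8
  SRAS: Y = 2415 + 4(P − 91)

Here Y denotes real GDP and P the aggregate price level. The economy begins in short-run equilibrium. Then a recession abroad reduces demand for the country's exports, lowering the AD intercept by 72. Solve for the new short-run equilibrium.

P = 76, Y = 2355

This is a negative demand shock: AD shifts left.
New AD: Y = 2963 − 8P.
SRAS can be written Y = 2051 + 4P.
Set AD = SRAS: 2963 − 8P = 2051 + 4P, so 912 = 12P and P = 76.
Y = 2963 − 8·76 = 2355.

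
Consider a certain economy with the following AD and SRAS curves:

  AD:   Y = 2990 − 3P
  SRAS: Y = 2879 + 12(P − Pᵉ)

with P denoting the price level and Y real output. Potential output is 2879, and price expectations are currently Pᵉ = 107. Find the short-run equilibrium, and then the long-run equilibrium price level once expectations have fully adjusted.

Short run: P = 93, Y = 2711. Long run: P = 37.

Short run: with Pᵉ = 107, SRAS is Y = 1595 + 12P. Setting AD = SRAS gives 1395 = 15P, so P = 93 and Y = 2990 − 3·93 = 2711.
Output 2711 is below potential 2879, so over time expected prices fall and SRAS shifts right until Y returns to 2879.
Long run: Y = 2879 on the AD curve gives 2879 = 2990 − 3P, so P = 37.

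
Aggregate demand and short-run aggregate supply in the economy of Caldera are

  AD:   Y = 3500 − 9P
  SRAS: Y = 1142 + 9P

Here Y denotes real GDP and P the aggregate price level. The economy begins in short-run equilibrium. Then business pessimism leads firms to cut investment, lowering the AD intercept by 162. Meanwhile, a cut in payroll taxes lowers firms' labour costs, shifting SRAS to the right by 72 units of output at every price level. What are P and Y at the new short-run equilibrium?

P = 118, Y = 2276

After both shocks: AD is Y = 3338 − 9P and SRAS is Y = 1214 + 9P.
Setting them equal: 2124 = 18P, so P = 118.
Y = 3338 − 9·118 = 2276.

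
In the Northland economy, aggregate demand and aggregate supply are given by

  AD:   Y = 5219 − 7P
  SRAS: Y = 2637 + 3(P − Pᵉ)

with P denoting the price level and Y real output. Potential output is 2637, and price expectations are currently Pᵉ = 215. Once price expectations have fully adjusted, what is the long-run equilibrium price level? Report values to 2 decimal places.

Long-run P = 368.86

Short run: with Pᵉ = 215, SRAS is Y = 1992 + 3P. Setting AD = SRAS gives 3227 = 10P, so P = 322.70 and Y = 5219 − 7P = 2960.10.
Output 2960.10 is above potential 2637, so over time expected prices rise and SRAS shifts left until Y returns to 2637.
Long run: Y = 2637 on the AD curve gives 2637 = 5219 − 7P, so P = 368.86.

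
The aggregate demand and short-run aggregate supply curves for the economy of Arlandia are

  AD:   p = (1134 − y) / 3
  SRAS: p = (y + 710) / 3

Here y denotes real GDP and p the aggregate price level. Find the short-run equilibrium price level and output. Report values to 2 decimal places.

p = 307.33, y = 212.00

Rearrange AD to y = 1134 − 3p.
Rearrange SRAS to y = 3p − 710.
Set AD = SRAS: 1134 − 3p = 3p − 710, so 1844 = 6p and p = 307.33.
Substituting into AD, y = 1134 − 3p = 212.00.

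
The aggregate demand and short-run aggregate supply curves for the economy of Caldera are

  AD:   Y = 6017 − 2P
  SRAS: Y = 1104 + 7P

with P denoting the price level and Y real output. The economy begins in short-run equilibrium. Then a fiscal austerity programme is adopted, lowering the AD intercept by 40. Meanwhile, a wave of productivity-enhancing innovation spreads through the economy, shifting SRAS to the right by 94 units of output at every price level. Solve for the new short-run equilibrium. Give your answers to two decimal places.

After both shocks: AD is Y = 5977 − 2P and SRAS is Y = 1198 + 7P.
Setting them equal: 4779 = 9P, so P = 531.00.
Substituting into AD, Y = 4915.00.

P = 531.00, Y = 4915.00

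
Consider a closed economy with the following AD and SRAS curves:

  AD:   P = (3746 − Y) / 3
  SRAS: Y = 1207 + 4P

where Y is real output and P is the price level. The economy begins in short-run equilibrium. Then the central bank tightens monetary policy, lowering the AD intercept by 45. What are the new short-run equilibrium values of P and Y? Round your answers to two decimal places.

This is a negative demand shock: AD shifts left.
New AD: Y = 3701 − 3P.
Set AD = SRAS: 3701 − 3P = 1207 + 4P, so 2494 = 7P and P = 356.29.
Substituting into AD, Y = 2632.14.

P = 356.29, Y = 2632.14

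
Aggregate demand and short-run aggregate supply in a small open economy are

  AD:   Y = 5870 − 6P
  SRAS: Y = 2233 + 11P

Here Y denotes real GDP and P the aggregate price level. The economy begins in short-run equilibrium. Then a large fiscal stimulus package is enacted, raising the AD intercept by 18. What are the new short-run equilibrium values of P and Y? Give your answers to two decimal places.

P = 215.00, Y = 4598.00

This is a positive demand shock: AD shifts right.
New AD: Y = 5888 − 6P.
Set AD = SRAS: 5888 − 6P = 2233 + 11P, so 3655 = 17P and P = 215.00.
Substituting into AD, Y = 4598.00.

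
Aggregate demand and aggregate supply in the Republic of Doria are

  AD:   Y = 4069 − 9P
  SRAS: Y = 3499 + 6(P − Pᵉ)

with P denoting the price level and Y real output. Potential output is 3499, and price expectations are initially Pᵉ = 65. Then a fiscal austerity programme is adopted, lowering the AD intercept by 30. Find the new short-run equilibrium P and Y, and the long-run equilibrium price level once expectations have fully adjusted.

Short run: P = 62, Y = 3481. Long run: P = 60.

AD shifts left: new AD is Y = 4039 − 9P. With Pᵉ = 65, SRAS is Y = 3109 + 6P.
Short run: 4039 − 9P = 3109 + 6P gives 930 = 15P, so P = 62 and Y = 4039 − 9·62 = 3481.
Y = 3481 is below potential 3499; expectations adjust and SRAS shifts right until Y = 3499.
Long run: on the new AD curve, 3499 = 4039 − 9P gives P = 60.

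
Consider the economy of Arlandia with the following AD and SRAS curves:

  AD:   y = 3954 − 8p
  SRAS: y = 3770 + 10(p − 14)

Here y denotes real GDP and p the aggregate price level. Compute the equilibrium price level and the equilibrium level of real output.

p = 18, y = 3810

Write SRAS as y = 3770 + 10p − 140 = 3630 + 10p.
Set AD = SRAS: 3954 − 8p = 3630 + 10p, so 324 = 18p and p = 18.
Then y = 3954 − 8·18 = 3810.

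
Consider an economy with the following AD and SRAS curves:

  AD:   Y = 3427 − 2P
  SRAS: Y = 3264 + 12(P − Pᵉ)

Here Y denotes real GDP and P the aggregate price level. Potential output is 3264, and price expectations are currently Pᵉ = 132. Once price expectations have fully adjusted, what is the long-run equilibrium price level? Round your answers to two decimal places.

Long-run P = 81.50

Short run: with Pᵉ = 132, SRAS is Y = 1680 + 12P. Setting AD = SRAS gives 1747 = 14P, so P = 124.79 and Y = 3427 − 2P = 3177.43.
Output 3177.43 is below potential 3264, so over time expected prices fall and SRAS shifts right until Y returns to 3264.
Long run: Y = 3264 on the AD curve gives 3264 = 3427 − 2P, so P = 81.50.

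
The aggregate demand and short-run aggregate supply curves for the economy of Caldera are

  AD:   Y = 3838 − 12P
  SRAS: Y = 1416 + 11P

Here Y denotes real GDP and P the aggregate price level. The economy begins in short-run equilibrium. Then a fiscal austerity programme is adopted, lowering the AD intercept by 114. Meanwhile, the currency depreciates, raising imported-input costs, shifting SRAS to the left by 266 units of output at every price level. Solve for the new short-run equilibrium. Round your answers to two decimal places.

P = 111.91, Y = 2381.04

After both shocks: AD is Y = 3724 − 12P and SRAS is Y = 1150 + 11P.
Setting them equal: 2574 = 23P, so P = 111.91.
Substituting into AD, Y = 2381.04.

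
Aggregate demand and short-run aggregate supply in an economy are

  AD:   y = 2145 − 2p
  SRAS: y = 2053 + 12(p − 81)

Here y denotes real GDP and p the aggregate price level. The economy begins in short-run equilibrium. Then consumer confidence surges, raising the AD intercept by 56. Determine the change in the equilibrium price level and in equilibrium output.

This is a positive demand shock: AD shifts right.
New AD: y = 2201 − 2p.
SRAS can be written y = 1081 + 12p.
Set AD = SRAS: 2201 − 2p = 1081 + 12p, so 1120 = 14p and p = 80.
y = 2201 − 2·80 = 2041.
Initially p = 76, y = 1993, so Δp = +4 and Δy = +48.

Δp = +4, Δy = +48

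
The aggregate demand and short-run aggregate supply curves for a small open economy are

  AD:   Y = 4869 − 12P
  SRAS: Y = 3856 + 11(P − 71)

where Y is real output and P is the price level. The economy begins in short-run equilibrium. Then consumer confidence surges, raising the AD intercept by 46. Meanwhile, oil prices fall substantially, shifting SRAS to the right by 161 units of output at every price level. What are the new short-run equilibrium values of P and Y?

After both shocks: AD is Y = 4915 − 12P and SRAS is Y = 3236 + 11P.
Setting them equal: 1679 = 23P, so P = 73.
Y = 4915 − 12·73 = 4039.

P = 73, Y = 4039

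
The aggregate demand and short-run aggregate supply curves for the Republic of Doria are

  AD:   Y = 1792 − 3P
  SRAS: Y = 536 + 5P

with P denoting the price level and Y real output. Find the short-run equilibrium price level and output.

Set AD = SRAS: 1792 − 3P = 536 + 5P, so 1256 = 8P and P = 157.
Then Y = 1792 − 3·157 = 1321.

P = 157, Y = 1321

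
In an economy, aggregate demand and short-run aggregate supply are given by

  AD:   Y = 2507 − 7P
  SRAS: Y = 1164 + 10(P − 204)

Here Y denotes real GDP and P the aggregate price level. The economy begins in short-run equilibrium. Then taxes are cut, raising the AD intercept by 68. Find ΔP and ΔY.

This is a positive demand shock: AD shifts right.
New AD: Y = 2575 − 7P.
SRAS can be written Y = 10P − 876.
Set AD = SRAS: 2575 − 7P = 10P − 876, so 3451 = 17P and P = 203.
Y = 2575 − 7·203 = 1154.
Initially P = 199, Y = 1114, so ΔP = +4 and ΔY = +40.

ΔP = +4, ΔY = +40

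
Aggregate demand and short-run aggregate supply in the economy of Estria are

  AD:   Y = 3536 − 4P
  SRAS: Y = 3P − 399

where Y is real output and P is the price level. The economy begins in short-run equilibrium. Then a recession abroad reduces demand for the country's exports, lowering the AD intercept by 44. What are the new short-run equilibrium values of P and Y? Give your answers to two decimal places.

This is a negative demand shock: AD shifts left.
New AD: Y = 3492 − 4P.
Set AD = SRAS: 3492 − 4P = 3P − 399, so 3891 = 7P and P = 555.86.
Substituting into AD, Y = 1268.57.

P = 555.86, Y = 1268.57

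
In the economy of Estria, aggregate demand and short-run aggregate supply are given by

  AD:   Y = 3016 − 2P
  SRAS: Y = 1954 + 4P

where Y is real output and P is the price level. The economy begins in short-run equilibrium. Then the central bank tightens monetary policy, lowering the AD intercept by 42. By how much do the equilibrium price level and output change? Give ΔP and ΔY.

ΔP = -7, ΔY = -28

This is a negative demand shock: AD shifts left.
New AD: Y = 2974 − 2P.
Set AD = SRAS: 2974 − 2P = 1954 + 4P, so 1020 = 6P and P = 170.
Y = 2974 − 2·170 = 2634.
Initially P = 177, Y = 2662, so ΔP = -7 and ΔY = -28.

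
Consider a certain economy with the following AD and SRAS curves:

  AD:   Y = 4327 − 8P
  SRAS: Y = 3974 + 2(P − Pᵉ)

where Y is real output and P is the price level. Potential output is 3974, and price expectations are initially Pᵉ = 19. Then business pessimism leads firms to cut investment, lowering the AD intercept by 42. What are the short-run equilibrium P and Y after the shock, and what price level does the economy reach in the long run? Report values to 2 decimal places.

AD shifts left: new AD is Y = 4285 − 8P. With Pᵉ = 19, SRAS is Y = 3936 + 2P.
Short run: 4285 − 8P = 3936 + 2P gives 349 = 10P, so P = 34.90 and Y = 4285 − 8P = 4005.80.
Y = 4005.80 is above potential 3974; expectations adjust and SRAS shifts left until Y = 3974.
Long run: on the new AD curve, 3974 = 4285 − 8P gives P = 38.88.

Short run: P = 34.90, Y = 4005.80. Long run: P = 38.88.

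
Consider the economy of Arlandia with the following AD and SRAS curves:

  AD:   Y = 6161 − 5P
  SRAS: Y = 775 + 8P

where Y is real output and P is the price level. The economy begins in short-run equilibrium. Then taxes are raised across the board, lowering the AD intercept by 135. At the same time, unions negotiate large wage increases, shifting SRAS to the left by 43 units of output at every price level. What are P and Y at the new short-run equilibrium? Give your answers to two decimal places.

P = 407.23, Y = 3989.85

After both shocks: AD is Y = 6026 − 5P and SRAS is Y = 732 + 8P.
Setting them equal: 5294 = 13P, so P = 407.23.
Substituting into AD, Y = 3989.85.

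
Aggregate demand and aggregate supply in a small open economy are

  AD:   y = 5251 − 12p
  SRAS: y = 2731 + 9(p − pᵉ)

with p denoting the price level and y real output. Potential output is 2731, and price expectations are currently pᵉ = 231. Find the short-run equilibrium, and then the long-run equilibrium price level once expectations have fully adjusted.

Short run: p = 219, y = 2623. Long run: p = 210.

Short run: with pᵉ = 231, SRAS is y = 652 + 9p. Setting AD = SRAS gives 4599 = 21p, so p = 219 and y = 5251 − 12·219 = 2623.
Output 2623 is below potential 2731, so over time expected prices fall and SRAS shifts right until y returns to 2731.
Long run: y = 2731 on the AD curve gives 2731 = 5251 − 12p, so p = 210.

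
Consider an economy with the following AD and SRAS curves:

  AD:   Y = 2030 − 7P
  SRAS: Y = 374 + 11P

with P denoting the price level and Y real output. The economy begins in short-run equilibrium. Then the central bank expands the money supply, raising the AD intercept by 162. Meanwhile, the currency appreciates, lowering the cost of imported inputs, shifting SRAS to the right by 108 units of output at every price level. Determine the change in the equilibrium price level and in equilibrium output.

After both shocks: AD is Y = 2192 − 7P and SRAS is Y = 482 + 11P.
Setting them equal: 1710 = 18P, so P = 95.
Y = 2192 − 7·95 = 1527.
Initially P = 92, Y = 1386, so ΔP = +3 and ΔY = +141.

ΔP = +3, ΔY = +141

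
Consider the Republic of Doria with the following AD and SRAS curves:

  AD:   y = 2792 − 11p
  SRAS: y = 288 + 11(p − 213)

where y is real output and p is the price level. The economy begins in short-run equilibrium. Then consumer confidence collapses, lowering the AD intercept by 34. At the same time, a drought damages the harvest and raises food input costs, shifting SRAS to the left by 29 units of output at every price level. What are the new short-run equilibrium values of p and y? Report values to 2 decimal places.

After both shocks: AD is y = 2758 − 11p and SRAS is y = 11p − 2084.
Setting them equal: 4842 = 22p, so p = 220.09.
Substituting into AD, y = 337.00.

p = 220.09, y = 337.00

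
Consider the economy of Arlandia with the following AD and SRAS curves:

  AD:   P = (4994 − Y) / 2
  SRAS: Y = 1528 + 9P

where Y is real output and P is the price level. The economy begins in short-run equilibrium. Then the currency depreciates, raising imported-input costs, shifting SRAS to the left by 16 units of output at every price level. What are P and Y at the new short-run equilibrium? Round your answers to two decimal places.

P = 316.55, Y = 4360.91

This is a negative supply shock: SRAS shifts left.
New SRAS: Y = 1512 + 9P.
Set AD = SRAS: 4994 − 2P = 1512 + 9P, so 3482 = 11P and P = 316.55.
Substituting into AD, Y = 4360.91.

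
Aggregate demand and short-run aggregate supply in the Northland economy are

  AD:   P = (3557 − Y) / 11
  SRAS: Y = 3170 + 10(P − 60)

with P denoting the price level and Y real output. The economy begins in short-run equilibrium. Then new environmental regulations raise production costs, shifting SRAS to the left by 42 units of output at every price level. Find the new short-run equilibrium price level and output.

P = 49, Y = 3018

This is a negative supply shock: SRAS shifts left.
New SRAS: Y = 2528 + 10P.
Set AD = SRAS: 3557 − 11P = 2528 + 10P, so 1029 = 21P and P = 49.
Y = 3557 − 11·49 = 3018.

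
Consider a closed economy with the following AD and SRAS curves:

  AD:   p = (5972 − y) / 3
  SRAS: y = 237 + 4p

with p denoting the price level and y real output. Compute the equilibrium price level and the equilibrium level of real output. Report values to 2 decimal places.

p = 819.29, y = 3514.14

Rearrange AD to y = 5972 − 3p.
Set AD = SRAS: 5972 − 3p = 237 + 4p, so 5735 = 7p and p = 819.29.
Substituting into AD, y = 5972 − 3p = 3514.14.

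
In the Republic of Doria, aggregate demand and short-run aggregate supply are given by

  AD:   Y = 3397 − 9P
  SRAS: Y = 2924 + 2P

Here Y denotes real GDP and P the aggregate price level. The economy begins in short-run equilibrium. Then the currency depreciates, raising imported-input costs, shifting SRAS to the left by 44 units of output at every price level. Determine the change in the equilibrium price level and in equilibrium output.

ΔP = +4, ΔY = -36

This is a negative supply shock: SRAS shifts left.
New SRAS: Y = 2880 + 2P.
Set AD = SRAS: 3397 − 9P = 2880 + 2P, so 517 = 11P and P = 47.
Y = 3397 − 9·47 = 2974.
Initially P = 43, Y = 3010, so ΔP = +4 and ΔY = -36.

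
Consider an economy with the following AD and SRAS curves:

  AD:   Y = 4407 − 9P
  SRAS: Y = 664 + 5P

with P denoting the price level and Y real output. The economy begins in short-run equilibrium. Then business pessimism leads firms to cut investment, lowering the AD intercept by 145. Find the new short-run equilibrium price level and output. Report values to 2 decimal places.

P = 257.00, Y = 1949.00

This is a negative demand shock: AD shifts left.
New AD: Y = 4262 − 9P.
Set AD = SRAS: 4262 − 9P = 664 + 5P, so 3598 = 14P and P = 257.00.
Substituting into AD, Y = 1949.00.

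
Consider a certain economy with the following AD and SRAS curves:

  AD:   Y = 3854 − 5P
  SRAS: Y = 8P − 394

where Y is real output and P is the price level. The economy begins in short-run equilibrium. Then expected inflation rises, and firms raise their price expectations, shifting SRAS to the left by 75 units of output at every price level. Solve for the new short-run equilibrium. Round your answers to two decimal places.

P = 332.54, Y = 2191.31

This is a negative supply shock: SRAS shifts left.
New SRAS: Y = 8P − 469.
Set AD = SRAS: 3854 − 5P = 8P − 469, so 4323 = 13P and P = 332.54.
Substituting into AD, Y = 2191.31.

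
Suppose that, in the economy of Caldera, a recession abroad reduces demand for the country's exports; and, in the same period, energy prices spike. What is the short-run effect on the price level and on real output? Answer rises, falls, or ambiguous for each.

The first event is a negative demand shock: AD shifts left, which by itself pushes P down and Y down.
The second is an adverse supply shock: SRAS shifts left, which by itself pushes P up and Y down.
The two shocks push P in opposite directions, so the effect on P is ambiguous. Both shocks push Y down, so Y falls.

Price level: ambiguous; output: falls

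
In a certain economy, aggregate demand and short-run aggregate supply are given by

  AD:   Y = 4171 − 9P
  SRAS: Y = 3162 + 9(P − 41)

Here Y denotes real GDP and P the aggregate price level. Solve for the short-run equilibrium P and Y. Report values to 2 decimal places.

P = 76.56, Y = 3482.00

Write SRAS as Y = 3162 + 9P − 369 = 2793 + 9P.
Set AD = SRAS: 4171 − 9P = 2793 + 9P, so 1378 = 18P and P = 76.56.
Substituting into AD, Y = 4171 − 9P = 3482.00.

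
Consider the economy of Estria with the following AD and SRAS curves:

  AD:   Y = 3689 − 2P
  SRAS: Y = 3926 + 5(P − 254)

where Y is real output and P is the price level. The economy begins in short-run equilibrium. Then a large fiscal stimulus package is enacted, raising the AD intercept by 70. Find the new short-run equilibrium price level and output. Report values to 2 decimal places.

This is a positive demand shock: AD shifts right.
New AD: Y = 3759 − 2P.
SRAS can be written Y = 2656 + 5P.
Set AD = SRAS: 3759 − 2P = 2656 + 5P, so 1103 = 7P and P = 157.57.
Substituting into AD, Y = 3443.86.

P = 157.57, Y = 3443.86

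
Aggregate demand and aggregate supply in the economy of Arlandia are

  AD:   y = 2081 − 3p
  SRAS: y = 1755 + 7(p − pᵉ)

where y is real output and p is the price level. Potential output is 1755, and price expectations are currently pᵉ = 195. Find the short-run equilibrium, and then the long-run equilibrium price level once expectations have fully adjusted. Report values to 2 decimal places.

Short run: p = 169.10, y = 1573.70. Long run: p = 108.67.

Short run: with pᵉ = 195, SRAS is y = 390 + 7p. Setting AD = SRAS gives 1691 = 10p, so p = 169.10 and y = 2081 − 3p = 1573.70.
Output 1573.70 is below potential 1755, so over time expected prices fall and SRAS shifts right until y returns to 1755.
Long run: y = 1755 on the AD curve gives 1755 = 2081 − 3p, so p = 108.67.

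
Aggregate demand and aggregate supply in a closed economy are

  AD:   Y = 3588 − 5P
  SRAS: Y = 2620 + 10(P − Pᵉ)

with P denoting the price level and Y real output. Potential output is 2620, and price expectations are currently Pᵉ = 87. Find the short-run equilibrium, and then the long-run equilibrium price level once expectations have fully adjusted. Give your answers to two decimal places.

Short run: P = 122.53, Y = 2975.33. Long run: P = 193.60.

Short run: with Pᵉ = 87, SRAS is Y = 1750 + 10P. Setting AD = SRAS gives 1838 = 15P, so P = 122.53 and Y = 3588 − 5P = 2975.33.
Output 2975.33 is above potential 2620, so over time expected prices rise and SRAS shifts left until Y returns to 2620.
Long run: Y = 2620 on the AD curve gives 2620 = 3588 − 5P, so P = 193.60.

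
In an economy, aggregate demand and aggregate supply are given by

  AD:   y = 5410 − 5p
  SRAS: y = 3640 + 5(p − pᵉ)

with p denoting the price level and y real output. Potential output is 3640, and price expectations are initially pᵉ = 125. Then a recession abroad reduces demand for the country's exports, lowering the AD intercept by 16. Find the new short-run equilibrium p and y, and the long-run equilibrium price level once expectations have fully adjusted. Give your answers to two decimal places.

AD shifts left: new AD is y = 5394 − 5p. With pᵉ = 125, SRAS is y = 3015 + 5p.
Short run: 5394 − 5p = 3015 + 5p gives 2379 = 10p, so p = 237.90 and y = 5394 − 5p = 4204.50.
y = 4204.50 is above potential 3640; expectations adjust and SRAS shifts left until y = 3640.
Long run: on the new AD curve, 3640 = 5394 − 5p gives p = 350.80.

Short run: p = 237.90, y = 4204.50. Long run: p = 350.80.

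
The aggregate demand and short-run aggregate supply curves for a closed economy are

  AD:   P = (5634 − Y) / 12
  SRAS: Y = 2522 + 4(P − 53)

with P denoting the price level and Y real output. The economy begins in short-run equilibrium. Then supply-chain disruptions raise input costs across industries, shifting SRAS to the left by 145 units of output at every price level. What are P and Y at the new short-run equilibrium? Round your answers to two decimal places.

P = 216.81, Y = 3032.25

This is a negative supply shock: SRAS shifts left.
New SRAS: Y = 2165 + 4P.
Set AD = SRAS: 5634 − 12P = 2165 + 4P, so 3469 = 16P and P = 216.81.
Substituting into AD, Y = 3032.25.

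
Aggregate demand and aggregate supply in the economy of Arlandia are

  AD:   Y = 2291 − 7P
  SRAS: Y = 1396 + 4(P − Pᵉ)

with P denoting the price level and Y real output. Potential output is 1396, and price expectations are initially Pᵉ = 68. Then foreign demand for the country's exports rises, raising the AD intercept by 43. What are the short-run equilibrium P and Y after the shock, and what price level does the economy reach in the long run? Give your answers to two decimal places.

Short run: P = 110.00, Y = 1564.00. Long run: P = 134.00.

AD shifts right: new AD is Y = 2334 − 7P. With Pᵉ = 68, SRAS is Y = 1124 + 4P.
Short run: 2334 − 7P = 1124 + 4P gives 1210 = 11P, so P = 110.00 and Y = 2334 − 7P = 1564.00.
Y = 1564.00 is above potential 1396; expectations adjust and SRAS shifts left until Y = 1396.
Long run: on the new AD curve, 1396 = 2334 − 7P gives P = 134.00.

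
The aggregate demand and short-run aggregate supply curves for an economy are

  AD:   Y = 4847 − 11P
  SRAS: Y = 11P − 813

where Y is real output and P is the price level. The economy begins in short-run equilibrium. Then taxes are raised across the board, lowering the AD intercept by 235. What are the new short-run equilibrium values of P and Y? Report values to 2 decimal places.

P = 246.59, Y = 1899.50

This is a negative demand shock: AD shifts left.
New AD: Y = 4612 − 11P.
Set AD = SRAS: 4612 − 11P = 11P − 813, so 5425 = 22P and P = 246.59.
Substituting into AD, Y = 1899.50.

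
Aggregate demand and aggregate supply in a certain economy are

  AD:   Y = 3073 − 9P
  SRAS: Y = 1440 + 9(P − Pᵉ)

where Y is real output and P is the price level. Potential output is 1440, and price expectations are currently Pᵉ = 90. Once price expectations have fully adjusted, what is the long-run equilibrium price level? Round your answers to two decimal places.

Long-run P = 181.44

Short run: with Pᵉ = 90, SRAS is Y = 630 + 9P. Setting AD = SRAS gives 2443 = 18P, so P = 135.72 and Y = 3073 − 9P = 1851.50.
Output 1851.50 is above potential 1440, so over time expected prices rise and SRAS shifts left until Y returns to 1440.
Long run: Y = 1440 on the AD curve gives 1440 = 3073 − 9P, so P = 181.44.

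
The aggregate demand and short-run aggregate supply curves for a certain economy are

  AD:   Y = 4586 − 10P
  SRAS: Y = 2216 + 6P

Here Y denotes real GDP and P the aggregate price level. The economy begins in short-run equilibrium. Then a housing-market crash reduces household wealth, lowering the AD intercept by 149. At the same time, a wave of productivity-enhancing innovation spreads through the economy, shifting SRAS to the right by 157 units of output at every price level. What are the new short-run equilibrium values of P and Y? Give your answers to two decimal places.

After both shocks: AD is Y = 4437 − 10P and SRAS is Y = 2373 + 6P.
Setting them equal: 2064 = 16P, so P = 129.00.
Substituting into AD, Y = 3147.00.

P = 129.00, Y = 3147.00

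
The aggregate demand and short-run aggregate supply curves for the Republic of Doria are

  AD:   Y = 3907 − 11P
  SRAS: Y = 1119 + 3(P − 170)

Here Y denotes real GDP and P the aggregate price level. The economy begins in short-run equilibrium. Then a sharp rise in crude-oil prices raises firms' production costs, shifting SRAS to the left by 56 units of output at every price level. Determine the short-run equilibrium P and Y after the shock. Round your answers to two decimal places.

P = 239.57, Y = 1271.71

This is a negative supply shock: SRAS shifts left.
New SRAS: Y = 553 + 3P.
Set AD = SRAS: 3907 − 11P = 553 + 3P, so 3354 = 14P and P = 239.57.
Substituting into AD, Y = 1271.71.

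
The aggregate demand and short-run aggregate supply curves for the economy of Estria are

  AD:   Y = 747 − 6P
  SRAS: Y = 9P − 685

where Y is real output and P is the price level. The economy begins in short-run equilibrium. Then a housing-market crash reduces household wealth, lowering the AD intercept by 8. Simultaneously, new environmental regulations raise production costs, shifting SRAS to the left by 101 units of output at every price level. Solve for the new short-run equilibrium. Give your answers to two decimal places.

After both shocks: AD is Y = 739 − 6P and SRAS is Y = 9P − 786.
Setting them equal: 1525 = 15P, so P = 101.67.
Substituting into AD, Y = 129.00.

P = 101.67, Y = 129.00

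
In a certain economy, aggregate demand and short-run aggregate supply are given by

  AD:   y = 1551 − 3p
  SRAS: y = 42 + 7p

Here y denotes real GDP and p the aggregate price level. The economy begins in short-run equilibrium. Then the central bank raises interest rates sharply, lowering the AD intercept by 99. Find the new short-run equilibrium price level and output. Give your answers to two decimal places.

This is a negative demand shock: AD shifts left.
New AD: y = 1452 − 3p.
Set AD = SRAS: 1452 − 3p = 42 + 7p, so 1410 = 10p and p = 141.00.
Substituting into AD, y = 1029.00.

p = 141.00, y = 1029.00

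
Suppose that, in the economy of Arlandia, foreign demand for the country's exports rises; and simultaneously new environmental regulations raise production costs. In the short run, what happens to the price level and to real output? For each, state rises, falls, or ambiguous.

Price level: rises; output: ambiguous

The first event is a positive demand shock: AD shifts right, which by itself pushes P up and Y up.
The second is an adverse supply shock: SRAS shifts left, which by itself pushes P up and Y down.
Both shocks push P up, so P rises. The two shocks push Y in opposite directions, so the effect on Y is ambiguous.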